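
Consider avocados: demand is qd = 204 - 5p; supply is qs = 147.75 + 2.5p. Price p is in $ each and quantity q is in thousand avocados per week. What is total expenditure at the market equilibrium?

Total expenditure = 1248.75

Set qd = qs: 204 - 5p = 147.75 + 2.5p, so 56.25 = 7.5p and p* = 7.5.
Then q* = 204 - 5(7.5) = 166.5.
Total expenditure = p* × q* = 7.5 × 166.5 = 1248.75.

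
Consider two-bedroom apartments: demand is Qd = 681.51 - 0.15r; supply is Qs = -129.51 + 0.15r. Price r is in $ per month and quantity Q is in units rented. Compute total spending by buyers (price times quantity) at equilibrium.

Total spending by buyers = 746138.4

Set Qd = Qs: 681.51 - 0.15r = -129.51 + 0.15r, so 811.02 = 0.3r and r* = 2703.4.
From the demand curve, Q* = 681.51 - 0.15(2703.4) = 276.
Total spending by buyers = r* × Q* = 2703.4 × 276 = 746138.4.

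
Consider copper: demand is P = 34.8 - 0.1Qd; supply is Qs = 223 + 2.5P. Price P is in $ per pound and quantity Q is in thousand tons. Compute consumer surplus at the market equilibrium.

Inverting to quantity form: Qd = 348 - 10P.
The market clears where 348 - 10P = 223 + 2.5P. Rearranging, 12.5P = 125, hence P* = 10.
From the demand curve, Q* = 348 - 10(10) = 248.
Demand choke price (Qd = 0): P = 348/10 = 34.8. Consumer surplus = ½ × (34.8 - 10) × 248 = 3075.2.

Consumer surplus = 3075.2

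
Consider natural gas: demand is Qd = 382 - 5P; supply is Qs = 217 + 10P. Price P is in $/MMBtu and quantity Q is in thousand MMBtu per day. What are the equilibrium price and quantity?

P* = 11, Q* = 327

At equilibrium Qd = Qs, so 382 - 5P = 217 + 10P; collecting terms, 165 = 15P and P* = 11.
Substitute back: Q* = 382 - 5(11) = 327.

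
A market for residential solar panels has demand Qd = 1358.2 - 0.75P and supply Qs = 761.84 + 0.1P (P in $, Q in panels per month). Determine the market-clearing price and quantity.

P* = 701.6, Q* = 832

At equilibrium Qd = Qs, so 1358.2 - 0.75P = 761.84 + 0.1P; collecting terms, 596.36 = 0.85P and P* = 701.6.
From the demand curve, Q* = 1358.2 - 0.75(701.6) = 832.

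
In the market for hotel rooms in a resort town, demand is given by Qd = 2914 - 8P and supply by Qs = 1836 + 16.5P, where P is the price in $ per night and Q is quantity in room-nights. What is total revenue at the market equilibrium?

Total revenue = 112728

At equilibrium Qd = Qs, so 2914 - 8P = 1836 + 16.5P; collecting terms, 1078 = 24.5P and P* = 44.
Then Q* = 2914 - 8(44) = 2562.
Total revenue = P* × Q* = 44 × 2562 = 112728.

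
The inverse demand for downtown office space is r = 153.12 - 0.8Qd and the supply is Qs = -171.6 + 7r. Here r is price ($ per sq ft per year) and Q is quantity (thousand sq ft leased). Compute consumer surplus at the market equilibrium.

In direct form, Qd = 191.4 - 1.25r.
Equating demand and supply, 191.4 - 1.25r = -171.6 + 7r gives 8.25r = 363, so r* = 44.
Plugging r* into demand: Q* = 191.4 - 1.25(44) = 136.4.
Demand choke price (Qd = 0): r = 191.4/1.25 = 153.12. Consumer surplus = ½ × (153.12 - 44) × 136.4 = 7441.984.

Consumer surplus = 7441.984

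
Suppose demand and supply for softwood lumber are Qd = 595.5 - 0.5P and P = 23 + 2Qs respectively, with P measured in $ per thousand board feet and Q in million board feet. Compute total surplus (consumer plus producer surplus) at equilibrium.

Solving each curve for Q: Qs = -11.5 + 0.5P.
The market clears where 595.5 - 0.5P = -11.5 + 0.5P. Rearranging, P = 607, hence P* = 607.
Then Q* = 595.5 - 0.5(607) = 292.
Demand choke price = 1191; supply choke price = 23. CS = ½(1191 - 607)(292) = 85264; PS = ½(607 - 23)(292) = 85264. Total surplus = 170528.

Total surplus = 170528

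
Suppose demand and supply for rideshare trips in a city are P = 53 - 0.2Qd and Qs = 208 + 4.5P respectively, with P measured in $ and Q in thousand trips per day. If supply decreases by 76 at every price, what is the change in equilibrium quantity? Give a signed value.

Inverting to quantity form: Qd = 265 - 5P.
At equilibrium Qd = Qs, so 265 - 5P = 208 + 4.5P; collecting terms, 57 = 9.5P and P* = 6.
Substitute back: Q* = 265 - 5(6) = 235.
After the shift, supply is Qs = 132 + 4.5P.
New equilibrium: 133 = 9.5P, so P = 14 and Q = 195.
ΔQ = 195 - 235 = -40.

ΔQ = -40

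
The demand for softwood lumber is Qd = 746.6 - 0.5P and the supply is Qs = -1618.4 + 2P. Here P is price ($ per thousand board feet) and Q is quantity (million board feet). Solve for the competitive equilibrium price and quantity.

At equilibrium Qd = Qs, so 746.6 - 0.5P = -1618.4 + 2P; collecting terms, 2365 = 2.5P and P* = 946.
From the demand curve, Q* = 746.6 - 0.5(946) = 273.6.

P* = 946, Q* = 273.6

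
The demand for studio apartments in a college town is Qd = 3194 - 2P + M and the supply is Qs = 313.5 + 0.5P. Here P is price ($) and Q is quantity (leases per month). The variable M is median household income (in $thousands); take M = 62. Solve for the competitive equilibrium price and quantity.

P* = 1177, Q* = 902

With M = 62, demand is Qd = 3256 - 2P.
Equating demand and supply, 3256 - 2P = 313.5 + 0.5P gives 2.5P = 2942.5, so P* = 1177.
Plugging P* into demand: Q* = 3256 - 2(1177) = 902.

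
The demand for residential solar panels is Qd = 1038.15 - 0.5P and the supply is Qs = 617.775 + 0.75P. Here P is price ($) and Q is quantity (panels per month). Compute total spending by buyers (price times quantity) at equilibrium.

Equating demand and supply, 1038.15 - 0.5P = 617.775 + 0.75P gives 1.25P = 420.375, so P* = 336.3.
Substitute back: Q* = 1038.15 - 0.5(336.3) = 870.
Total spending by buyers = P* × Q* = 336.3 × 870 = 292581.

Total spending by buyers = 292581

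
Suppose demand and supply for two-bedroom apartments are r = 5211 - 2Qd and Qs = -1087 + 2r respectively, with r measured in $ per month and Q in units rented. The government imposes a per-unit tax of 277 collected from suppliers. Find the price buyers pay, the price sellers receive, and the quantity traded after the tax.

r_b = 1698.6, r_s = 1421.6, Q = 1756.2

In direct form, Qd = 2605.5 - 0.5r.
The tax drives a wedge r_b - r_s = 277. Substituting r_s = r_b - 277 into supply: Qs = -1641 + 2r_b.
Equate demand and the shifted supply: 2605.5 - 0.5r_b = -1641 + 2r_b, giving 2.5r_b = 4246.5, so r_b = 1698.6.
Then r_s = 1698.6 - 277 = 1421.6 and Q = 2605.5 - 0.5(1698.6) = 1756.2.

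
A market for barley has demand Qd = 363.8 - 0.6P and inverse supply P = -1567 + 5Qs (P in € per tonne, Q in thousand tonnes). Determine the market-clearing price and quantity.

Rewriting in direct form: Qs = 313.4 + 0.2P.
At equilibrium Qd = Qs, so 363.8 - 0.6P = 313.4 + 0.2P; collecting terms, 50.4 = 0.8P and P* = 63.
Then Q* = 363.8 - 0.6(63) = 326.

P* = 63, Q* = 326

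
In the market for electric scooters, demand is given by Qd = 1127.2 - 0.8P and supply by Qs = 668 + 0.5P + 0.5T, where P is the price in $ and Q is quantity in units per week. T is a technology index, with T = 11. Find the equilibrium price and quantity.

P* = 349, Q* = 848

With T = 11, supply is Qs = 673.5 + 0.5P.
At equilibrium Qd = Qs, so 1127.2 - 0.8P = 673.5 + 0.5P; collecting terms, 453.7 = 1.3P and P* = 349.
From the demand curve, Q* = 1127.2 - 0.8(349) = 848.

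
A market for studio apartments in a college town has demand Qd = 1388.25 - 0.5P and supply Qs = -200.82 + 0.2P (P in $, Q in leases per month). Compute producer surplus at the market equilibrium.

Equating demand and supply, 1388.25 - 0.5P = -200.82 + 0.2P gives 0.7P = 1589.07, so P* = 2270.1.
Plugging P* into demand: Q* = 1388.25 - 0.5(2270.1) = 253.2.
Supply choke price (Qs = 0): P = 1004.1. Producer surplus = ½ × (2270.1 - 1004.1) × 253.2 = 160275.6.

Producer surplus = 160275.6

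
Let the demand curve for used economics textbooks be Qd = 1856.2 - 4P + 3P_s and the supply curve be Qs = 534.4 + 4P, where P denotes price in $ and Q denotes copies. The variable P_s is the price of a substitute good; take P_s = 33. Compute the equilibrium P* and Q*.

With P_s = 33, demand is Qd = 1955.2 - 4P.
The market clears where 1955.2 - 4P = 534.4 + 4P. Rearranging, 8P = 1420.8, hence P* = 177.6.
Then Q* = 1955.2 - 4(177.6) = 1244.8.

P* = 177.6, Q* = 1244.8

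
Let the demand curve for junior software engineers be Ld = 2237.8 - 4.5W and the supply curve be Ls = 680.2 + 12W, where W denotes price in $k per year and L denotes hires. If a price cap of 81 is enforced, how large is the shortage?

Evaluating both curves at the ceiling price 81 gives Ld = 1873.3, Ls = 1652.2.
Shortage = Ld - Ls = 1873.3 - 1652.2 = 221.1.

Shortage = 221.1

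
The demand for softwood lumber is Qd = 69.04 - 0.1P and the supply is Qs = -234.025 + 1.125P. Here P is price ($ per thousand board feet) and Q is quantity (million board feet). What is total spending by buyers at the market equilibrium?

At equilibrium Qd = Qs, so 69.04 - 0.1P = -234.025 + 1.125P; collecting terms, 303.065 = 1.225P and P* = 247.4.
Plugging P* into demand: Q* = 69.04 - 0.1(247.4) = 44.3.
Total spending by buyers = P* × Q* = 247.4 × 44.3 = 10959.82.

Total spending by buyers = 10959.82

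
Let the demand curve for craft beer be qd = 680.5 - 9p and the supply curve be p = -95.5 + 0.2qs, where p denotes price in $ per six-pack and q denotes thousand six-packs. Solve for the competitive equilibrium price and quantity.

Rewriting in direct form: qs = 477.5 + 5p.
The market clears where 680.5 - 9p = 477.5 + 5p. Rearranging, 14p = 203, hence p* = 14.5.
From the demand curve, q* = 680.5 - 9(14.5) = 550.

p* = 14.5, q* = 550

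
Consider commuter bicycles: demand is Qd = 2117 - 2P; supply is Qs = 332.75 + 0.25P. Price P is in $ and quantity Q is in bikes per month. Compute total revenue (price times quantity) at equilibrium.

Total revenue = 421083

The market clears where 2117 - 2P = 332.75 + 0.25P. Rearranging, 2.25P = 1784.25, hence P* = 793.
Then Q* = 2117 - 2(793) = 531.
Total revenue = P* × Q* = 793 × 531 = 421083.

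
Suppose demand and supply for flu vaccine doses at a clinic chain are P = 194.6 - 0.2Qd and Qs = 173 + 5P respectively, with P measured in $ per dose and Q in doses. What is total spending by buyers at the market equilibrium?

Solving each curve for Q: Qd = 973 - 5P.
Equating demand and supply, 973 - 5P = 173 + 5P gives 10P = 800, so P* = 80.
From the demand curve, Q* = 973 - 5(80) = 573.
Total spending by buyers = P* × Q* = 80 × 573 = 45840.

Total spending by buyers = 45840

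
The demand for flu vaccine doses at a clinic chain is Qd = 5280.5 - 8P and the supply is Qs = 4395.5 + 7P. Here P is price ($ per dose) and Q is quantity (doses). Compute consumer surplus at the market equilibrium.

Consumer surplus = 1445104.515625

Set Qd = Qs: 5280.5 - 8P = 4395.5 + 7P, so 885 = 15P and P* = 59.
From the demand curve, Q* = 5280.5 - 8(59) = 4808.5.
Demand choke price (Qd = 0): P = 5280.5/8 = 660.0625. Consumer surplus = ½ × (660.0625 - 59) × 4808.5 = 1445104.515625.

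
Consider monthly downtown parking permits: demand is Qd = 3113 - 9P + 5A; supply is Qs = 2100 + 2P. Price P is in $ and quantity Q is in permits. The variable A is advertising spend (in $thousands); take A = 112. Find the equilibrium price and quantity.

With A = 112, demand is Qd = 3673 - 9P.
The market clears where 3673 - 9P = 2100 + 2P. Rearranging, 11P = 1573, hence P* = 143.
From the demand curve, Q* = 3673 - 9(143) = 2386.

P* = 143, Q* = 2386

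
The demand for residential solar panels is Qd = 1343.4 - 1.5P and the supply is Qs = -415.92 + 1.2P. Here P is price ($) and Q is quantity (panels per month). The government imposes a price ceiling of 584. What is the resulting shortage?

Shortage = 182.52

Evaluating both curves at the ceiling price 584 gives Qd = 467.4, Qs = 284.88.
Shortage = Qd - Qs = 467.4 - 284.88 = 182.52.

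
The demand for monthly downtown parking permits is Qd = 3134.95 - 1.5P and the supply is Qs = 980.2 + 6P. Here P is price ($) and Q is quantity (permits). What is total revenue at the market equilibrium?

At equilibrium Qd = Qs, so 3134.95 - 1.5P = 980.2 + 6P; collecting terms, 2154.75 = 7.5P and P* = 287.3.
Plugging P* into demand: Q* = 3134.95 - 1.5(287.3) = 2704.
Total revenue = P* × Q* = 287.3 × 2704 = 776859.2.

Total revenue = 776859.2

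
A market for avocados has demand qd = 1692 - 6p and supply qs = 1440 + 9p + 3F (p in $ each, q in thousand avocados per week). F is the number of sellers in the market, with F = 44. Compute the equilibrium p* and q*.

p* = 8, q* = 1644

With F = 44, supply is qs = 1572 + 9p.
The market clears where 1692 - 6p = 1572 + 9p. Rearranging, 15p = 120, hence p* = 8.
Substitute back: q* = 1692 - 6(8) = 1644.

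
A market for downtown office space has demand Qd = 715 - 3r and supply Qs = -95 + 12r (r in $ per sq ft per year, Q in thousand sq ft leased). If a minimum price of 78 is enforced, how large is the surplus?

Evaluating both curves at the floor price 78 gives Qd = 481, Qs = 841.
Surplus = Qs - Qd = 841 - 481 = 360.

Surplus = 360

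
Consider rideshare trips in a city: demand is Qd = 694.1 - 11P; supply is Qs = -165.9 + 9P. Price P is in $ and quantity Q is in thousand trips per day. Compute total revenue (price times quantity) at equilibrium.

Total revenue = 9507.3

Equating demand and supply, 694.1 - 11P = -165.9 + 9P gives 20P = 860, so P* = 43.
Then Q* = 694.1 - 11(43) = 221.1.
Total revenue = P* × Q* = 43 × 221.1 = 9507.3.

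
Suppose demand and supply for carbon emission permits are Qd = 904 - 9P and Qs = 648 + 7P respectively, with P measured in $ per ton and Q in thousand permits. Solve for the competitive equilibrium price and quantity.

At equilibrium Qd = Qs, so 904 - 9P = 648 + 7P; collecting terms, 256 = 16P and P* = 16.
Then Q* = 904 - 9(16) = 760.

P* = 16, Q* = 760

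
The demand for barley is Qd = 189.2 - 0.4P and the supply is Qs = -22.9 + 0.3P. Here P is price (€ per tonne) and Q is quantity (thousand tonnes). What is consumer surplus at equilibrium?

Set Qd = Qs: 189.2 - 0.4P = -22.9 + 0.3P, so 212.1 = 0.7P and P* = 303.
Substitute back: Q* = 189.2 - 0.4(303) = 68.
Demand choke price (Qd = 0): P = 189.2/0.4 = 473. Consumer surplus = ½ × (473 - 303) × 68 = 5780.

Consumer surplus = 5780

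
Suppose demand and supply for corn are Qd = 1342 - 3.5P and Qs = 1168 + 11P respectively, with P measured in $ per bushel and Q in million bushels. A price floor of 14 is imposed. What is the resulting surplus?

Surplus = 29

Evaluating both curves at the floor price 14 gives Qd = 1293, Qs = 1322.
Surplus = Qs - Qd = 1322 - 1293 = 29.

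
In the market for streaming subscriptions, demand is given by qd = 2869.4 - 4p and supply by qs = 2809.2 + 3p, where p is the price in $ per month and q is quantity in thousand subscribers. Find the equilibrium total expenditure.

Total expenditure = 24381

At equilibrium qd = qs, so 2869.4 - 4p = 2809.2 + 3p; collecting terms, 60.2 = 7p and p* = 8.6.
From the demand curve, q* = 2869.4 - 4(8.6) = 2835.
Total expenditure = p* × q* = 8.6 × 2835 = 24381.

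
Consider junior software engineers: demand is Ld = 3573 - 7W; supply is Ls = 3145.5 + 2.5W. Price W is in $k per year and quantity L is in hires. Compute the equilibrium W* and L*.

The market clears where 3573 - 7W = 3145.5 + 2.5W. Rearranging, 9.5W = 427.5, hence W* = 45.
Plugging W* into demand: L* = 3573 - 7(45) = 3258.

W* = 45, L* = 3258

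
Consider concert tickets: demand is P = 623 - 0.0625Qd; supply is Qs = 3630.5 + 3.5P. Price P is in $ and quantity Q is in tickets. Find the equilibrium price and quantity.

P* = 325, Q* = 4768

Rewriting in direct form: Qd = 9968 - 16P.
Equating demand and supply, 9968 - 16P = 3630.5 + 3.5P gives 19.5P = 6337.5, so P* = 325.
Then Q* = 9968 - 16(325) = 4768.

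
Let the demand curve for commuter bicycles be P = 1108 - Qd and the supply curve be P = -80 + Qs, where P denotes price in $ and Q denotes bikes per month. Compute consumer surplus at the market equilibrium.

Rewriting in direct form: Qd = 1108 - P and Qs = 80 + P.
The market clears where 1108 - P = 80 + P. Rearranging, 2P = 1028, hence P* = 514.
From the demand curve, Q* = 1108 - 514 = 594.
Demand choke price (Qd = 0): P = 1108. Consumer surplus = ½ × (1108 - 514) × 594 = 176418.

Consumer surplus = 176418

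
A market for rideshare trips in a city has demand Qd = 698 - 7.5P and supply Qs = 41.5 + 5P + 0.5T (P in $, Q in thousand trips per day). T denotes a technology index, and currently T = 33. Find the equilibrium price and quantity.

P* = 51.2, Q* = 314

With T = 33, supply is Qs = 58 + 5P.
Equating demand and supply, 698 - 7.5P = 58 + 5P gives 12.5P = 640, so P* = 51.2.
Substitute back: Q* = 698 - 7.5(51.2) = 314.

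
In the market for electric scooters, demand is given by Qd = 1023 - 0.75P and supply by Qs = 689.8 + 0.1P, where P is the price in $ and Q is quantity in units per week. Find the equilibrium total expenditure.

Total expenditure = 285768

Set Qd = Qs: 1023 - 0.75P = 689.8 + 0.1P, so 333.2 = 0.85P and P* = 392.
Substitute back: Q* = 1023 - 0.75(392) = 729.
Total expenditure = P* × Q* = 392 × 729 = 285768.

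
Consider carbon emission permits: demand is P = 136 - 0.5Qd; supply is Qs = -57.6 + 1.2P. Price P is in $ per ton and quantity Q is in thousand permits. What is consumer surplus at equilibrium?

Consumer surplus = 1089

Solving each curve for Q: Qd = 272 - 2P.
The market clears where 272 - 2P = -57.6 + 1.2P. Rearranging, 3.2P = 329.6, hence P* = 103.
Substitute back: Q* = 272 - 2(103) = 66.
Demand choke price (Qd = 0): P = 272/2 = 136. Consumer surplus = ½ × (136 - 103) × 66 = 1089.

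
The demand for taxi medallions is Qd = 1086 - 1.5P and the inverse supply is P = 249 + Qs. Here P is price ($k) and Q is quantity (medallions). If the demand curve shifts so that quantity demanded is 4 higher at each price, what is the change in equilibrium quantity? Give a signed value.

In direct form, Qs = -249 + P.
The market clears where 1086 - 1.5P = -249 + P. Rearranging, 2.5P = 1335, hence P* = 534.
Then Q* = 1086 - 1.5(534) = 285.
After the shift, demand is Qd = 1090 - 1.5P.
The new intersection has 1339 = 2.5P, i.e. P = 535.6, Q = 286.6.
ΔQ = 286.6 - 285 = 1.6.

ΔQ = 1.6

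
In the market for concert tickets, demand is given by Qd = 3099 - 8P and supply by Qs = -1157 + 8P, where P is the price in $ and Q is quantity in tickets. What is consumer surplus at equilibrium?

Equating demand and supply, 3099 - 8P = -1157 + 8P gives 16P = 4256, so P* = 266.
Then Q* = 3099 - 8(266) = 971.
Demand choke price (Qd = 0): P = 3099/8 = 387.375. Consumer surplus = ½ × (387.375 - 266) × 971 = 58927.5625.

Consumer surplus = 58927.5625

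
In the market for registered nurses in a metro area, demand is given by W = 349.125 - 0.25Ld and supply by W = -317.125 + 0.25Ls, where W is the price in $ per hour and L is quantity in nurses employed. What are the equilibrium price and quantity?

W* = 16, L* = 1332.5

Solving each curve for L: Ld = 1396.5 - 4W and Ls = 1268.5 + 4W.
Set Ld = Ls: 1396.5 - 4W = 1268.5 + 4W, so 128 = 8W and W* = 16.
From the demand curve, L* = 1396.5 - 4(16) = 1332.5.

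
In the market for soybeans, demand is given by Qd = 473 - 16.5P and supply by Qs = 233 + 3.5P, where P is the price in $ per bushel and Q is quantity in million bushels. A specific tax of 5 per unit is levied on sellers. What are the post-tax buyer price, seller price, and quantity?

Sellers keep P_s = P_b - 5 per unit, so supply in terms of the buyer price is Qs = 215.5 + 3.5P_b.
Market clearing requires 473 - 16.5P_b = 215.5 + 3.5P_b; hence 257.5 = 20P_b and P_b = 12.875.
Then P_s = 12.875 - 5 = 7.875 and Q = 473 - 16.5(12.875) = 260.5625.

P_b = 12.875, P_s = 7.875, Q = 260.5625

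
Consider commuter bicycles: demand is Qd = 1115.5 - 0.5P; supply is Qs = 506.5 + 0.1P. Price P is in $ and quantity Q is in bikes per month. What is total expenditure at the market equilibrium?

Set Qd = Qs: 1115.5 - 0.5P = 506.5 + 0.1P, so 609 = 0.6P and P* = 1015.
Then Q* = 1115.5 - 0.5(1015) = 608.
Total expenditure = P* × Q* = 1015 × 608 = 617120.

Total expenditure = 617120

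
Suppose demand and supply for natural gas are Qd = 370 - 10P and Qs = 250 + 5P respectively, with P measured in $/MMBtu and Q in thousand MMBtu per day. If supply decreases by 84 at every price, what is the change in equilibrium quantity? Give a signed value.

Set Qd = Qs: 370 - 10P = 250 + 5P, so 120 = 15P and P* = 8.
Then Q* = 370 - 10(8) = 290.
After the shift, supply is Qs = 166 + 5P.
New equilibrium: 204 = 15P, so P = 13.6 and Q = 234.
ΔQ = 234 - 290 = -56.

ΔQ = -56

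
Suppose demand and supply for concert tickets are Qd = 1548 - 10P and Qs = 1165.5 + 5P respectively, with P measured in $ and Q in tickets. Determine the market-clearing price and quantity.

At equilibrium Qd = Qs, so 1548 - 10P = 1165.5 + 5P; collecting terms, 382.5 = 15P and P* = 25.5.
From the demand curve, Q* = 1548 - 10(25.5) = 1293.

P* = 25.5, Q* = 1293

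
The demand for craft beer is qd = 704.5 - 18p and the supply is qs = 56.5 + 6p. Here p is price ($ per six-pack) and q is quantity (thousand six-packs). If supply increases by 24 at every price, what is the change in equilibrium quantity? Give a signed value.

Δq = 18

At equilibrium qd = qs, so 704.5 - 18p = 56.5 + 6p; collecting terms, 648 = 24p and p* = 27.
From the demand curve, q* = 704.5 - 18(27) = 218.5.
After the shift, supply is qs = 80.5 + 6p.
New equilibrium: 624 = 24p, so p = 26 and q = 236.5.
Δq = 236.5 - 218.5 = 18.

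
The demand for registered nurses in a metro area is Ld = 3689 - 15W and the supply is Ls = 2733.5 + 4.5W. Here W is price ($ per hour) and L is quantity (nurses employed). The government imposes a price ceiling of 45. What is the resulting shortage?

With W fixed at 45, quantity demanded is 3014 and quantity supplied is 2936.
Shortage = Ld - Ls = 3014 - 2936 = 78.

Shortage = 78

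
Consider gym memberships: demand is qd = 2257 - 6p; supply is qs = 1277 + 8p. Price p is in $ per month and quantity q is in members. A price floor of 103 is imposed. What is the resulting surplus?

Surplus = 462

Evaluating both curves at the floor price 103 gives qd = 1639, qs = 2101.
Surplus = qs - qd = 2101 - 1639 = 462.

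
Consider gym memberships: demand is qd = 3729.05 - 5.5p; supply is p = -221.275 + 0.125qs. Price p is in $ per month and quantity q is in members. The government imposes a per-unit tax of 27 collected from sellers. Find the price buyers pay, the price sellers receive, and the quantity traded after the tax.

p_b = 161.1, p_s = 134.1, q = 2843

In direct form, qs = 1770.2 + 8p.
With a tax of 27 on sellers, they supply based on the net price p_s = p_b - 27, so qs = 1554.2 + 8p_b.
Set qd = qs: 3729.05 - 5.5p_b = 1554.2 + 8p_b, so 2174.85 = 13.5p_b and p_b = 161.1.
So p_s = 134.1 and the quantity traded is q = 3729.05 - 5.5(161.1) = 2843.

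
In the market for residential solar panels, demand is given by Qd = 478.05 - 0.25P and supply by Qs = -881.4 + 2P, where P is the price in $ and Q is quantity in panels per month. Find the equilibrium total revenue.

Total revenue = 197573.4

The market clears where 478.05 - 0.25P = -881.4 + 2P. Rearranging, 2.25P = 1359.45, hence P* = 604.2.
Plugging P* into demand: Q* = 478.05 - 0.25(604.2) = 327.
Total revenue = P* × Q* = 604.2 × 327 = 197573.4.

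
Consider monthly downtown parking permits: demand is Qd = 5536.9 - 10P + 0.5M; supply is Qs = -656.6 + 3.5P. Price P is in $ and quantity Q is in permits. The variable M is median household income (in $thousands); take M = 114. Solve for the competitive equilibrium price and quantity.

With M = 114, demand is Qd = 5593.9 - 10P.
At equilibrium Qd = Qs, so 5593.9 - 10P = -656.6 + 3.5P; collecting terms, 6250.5 = 13.5P and P* = 463.
Plugging P* into demand: Q* = 5593.9 - 10(463) = 963.9.

P* = 463, Q* = 963.9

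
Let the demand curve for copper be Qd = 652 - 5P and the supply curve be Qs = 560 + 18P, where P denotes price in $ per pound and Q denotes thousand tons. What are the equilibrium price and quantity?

P* = 4, Q* = 632

At equilibrium Qd = Qs, so 652 - 5P = 560 + 18P; collecting terms, 92 = 23P and P* = 4.
Plugging P* into demand: Q* = 652 - 5(4) = 632.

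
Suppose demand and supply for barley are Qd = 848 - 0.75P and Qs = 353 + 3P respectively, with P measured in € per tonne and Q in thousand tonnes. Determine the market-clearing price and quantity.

P* = 132, Q* = 749

Set Qd = Qs: 848 - 0.75P = 353 + 3P, so 495 = 3.75P and P* = 132.
From the demand curve, Q* = 848 - 0.75(132) = 749.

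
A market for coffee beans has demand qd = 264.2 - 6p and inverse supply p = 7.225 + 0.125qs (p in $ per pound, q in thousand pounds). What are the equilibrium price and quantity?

p* = 23, q* = 126.2

Solving each curve for q: qs = -57.8 + 8p.
Set qd = qs: 264.2 - 6p = -57.8 + 8p, so 322 = 14p and p* = 23.
Plugging p* into demand: q* = 264.2 - 6(23) = 126.2.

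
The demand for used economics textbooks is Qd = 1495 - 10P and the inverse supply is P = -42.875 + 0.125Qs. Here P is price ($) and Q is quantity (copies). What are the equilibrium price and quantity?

P* = 64, Q* = 855

Inverting to quantity form: Qs = 343 + 8P.
Equating demand and supply, 1495 - 10P = 343 + 8P gives 18P = 1152, so P* = 64.
From the demand curve, Q* = 1495 - 10(64) = 855.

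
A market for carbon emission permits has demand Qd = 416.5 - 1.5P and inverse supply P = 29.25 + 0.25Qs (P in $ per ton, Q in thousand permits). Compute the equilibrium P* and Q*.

Solving each curve for Q: Qs = -117 + 4P.
Set Qd = Qs: 416.5 - 1.5P = -117 + 4P, so 533.5 = 5.5P and P* = 97.
Plugging P* into demand: Q* = 416.5 - 1.5(97) = 271.

P* = 97, Q* = 271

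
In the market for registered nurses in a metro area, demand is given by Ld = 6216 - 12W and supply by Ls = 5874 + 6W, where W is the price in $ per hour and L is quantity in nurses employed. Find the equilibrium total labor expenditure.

Total labor expenditure = 113772

Equating demand and supply, 6216 - 12W = 5874 + 6W gives 18W = 342, so W* = 19.
Plugging W* into demand: L* = 6216 - 12(19) = 5988.
Total labor expenditure = W* × L* = 19 × 5988 = 113772.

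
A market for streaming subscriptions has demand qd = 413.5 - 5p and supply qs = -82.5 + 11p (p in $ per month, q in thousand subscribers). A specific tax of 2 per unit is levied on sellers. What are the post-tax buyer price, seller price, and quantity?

The tax drives a wedge p_b - p_s = 2. Substituting p_s = p_b - 2 into supply: qs = -104.5 + 11p_b.
Market clearing requires 413.5 - 5p_b = -104.5 + 11p_b; hence 518 = 16p_b and p_b = 32.375.
So p_s = 30.375 and the quantity traded is q = 413.5 - 5(32.375) = 251.625.

p_b = 32.375, p_s = 30.375, q = 251.625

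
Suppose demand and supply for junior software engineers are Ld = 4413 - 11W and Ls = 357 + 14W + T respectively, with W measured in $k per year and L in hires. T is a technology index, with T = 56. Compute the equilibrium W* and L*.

With T = 56, supply is Ls = 413 + 14W.
At equilibrium Ld = Ls, so 4413 - 11W = 413 + 14W; collecting terms, 4000 = 25W and W* = 160.
From the demand curve, L* = 4413 - 11(160) = 2653.

W* = 160, L* = 2653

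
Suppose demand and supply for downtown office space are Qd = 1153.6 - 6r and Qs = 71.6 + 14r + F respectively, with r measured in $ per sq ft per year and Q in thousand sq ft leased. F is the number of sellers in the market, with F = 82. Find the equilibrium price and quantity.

r* = 50, Q* = 853.6

With F = 82, supply is Qs = 153.6 + 14r.
Equating demand and supply, 1153.6 - 6r = 153.6 + 14r gives 20r = 1000, so r* = 50.
Substitute back: Q* = 1153.6 - 6(50) = 853.6.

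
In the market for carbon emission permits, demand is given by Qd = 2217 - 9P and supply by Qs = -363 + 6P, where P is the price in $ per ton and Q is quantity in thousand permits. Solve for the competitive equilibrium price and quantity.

P* = 172, Q* = 669

The market clears where 2217 - 9P = -363 + 6P. Rearranging, 15P = 2580, hence P* = 172.
Then Q* = 2217 - 9(172) = 669.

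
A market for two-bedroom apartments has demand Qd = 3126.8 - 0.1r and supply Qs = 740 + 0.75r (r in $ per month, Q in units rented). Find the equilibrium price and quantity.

r* = 2808, Q* = 2846

Equating demand and supply, 3126.8 - 0.1r = 740 + 0.75r gives 0.85r = 2386.8, so r* = 2808.
Substitute back: Q* = 3126.8 - 0.1(2808) = 2846.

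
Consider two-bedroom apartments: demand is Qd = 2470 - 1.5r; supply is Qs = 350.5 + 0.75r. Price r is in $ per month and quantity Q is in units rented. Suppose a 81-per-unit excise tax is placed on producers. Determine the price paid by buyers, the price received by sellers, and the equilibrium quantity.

The tax drives a wedge r_b - r_s = 81. Substituting r_s = r_b - 81 into supply: Qs = 289.75 + 0.75r_b.
Set Qd = Qs: 2470 - 1.5r_b = 289.75 + 0.75r_b, so 2180.25 = 2.25r_b and r_b = 969.
So r_s = 888 and the quantity traded is Q = 2470 - 1.5(969) = 1016.5.

r_b = 969, r_s = 888, Q = 1016.5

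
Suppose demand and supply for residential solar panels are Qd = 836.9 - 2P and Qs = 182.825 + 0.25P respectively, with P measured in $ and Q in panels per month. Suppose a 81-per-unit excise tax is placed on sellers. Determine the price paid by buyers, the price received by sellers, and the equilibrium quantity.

With a tax of 81 on sellers, they supply based on the net price P_s = P_b - 81, so Qs = 162.575 + 0.25P_b.
Market clearing requires 836.9 - 2P_b = 162.575 + 0.25P_b; hence 674.325 = 2.25P_b and P_b = 299.7.
So P_s = 218.7 and the quantity traded is Q = 836.9 - 2(299.7) = 237.5.

P_b = 299.7, P_s = 218.7, Q = 237.5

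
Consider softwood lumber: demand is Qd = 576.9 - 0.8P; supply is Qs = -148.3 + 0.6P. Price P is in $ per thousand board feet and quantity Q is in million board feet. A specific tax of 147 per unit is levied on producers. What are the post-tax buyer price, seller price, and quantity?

Producers keep P_s = P_b - 147 per unit, so supply in terms of the buyer price is Qs = -236.5 + 0.6P_b.
Equate demand and the shifted supply: 576.9 - 0.8P_b = -236.5 + 0.6P_b, giving 1.4P_b = 813.4, so P_b = 581.
So P_s = 434 and the quantity traded is Q = 576.9 - 0.8(581) = 112.1.

P_b = 581, P_s = 434, Q = 112.1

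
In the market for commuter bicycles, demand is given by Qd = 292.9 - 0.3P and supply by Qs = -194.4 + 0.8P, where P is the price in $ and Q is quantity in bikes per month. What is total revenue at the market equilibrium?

Total revenue = 70880

Set Qd = Qs: 292.9 - 0.3P = -194.4 + 0.8P, so 487.3 = 1.1P and P* = 443.
Plugging P* into demand: Q* = 292.9 - 0.3(443) = 160.
Total revenue = P* × Q* = 443 × 160 = 70880.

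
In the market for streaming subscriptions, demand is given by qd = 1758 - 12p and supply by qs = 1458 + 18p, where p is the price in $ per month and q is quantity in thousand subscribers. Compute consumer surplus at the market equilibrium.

Consumer surplus = 111793.5

The market clears where 1758 - 12p = 1458 + 18p. Rearranging, 30p = 300, hence p* = 10.
Plugging p* into demand: q* = 1758 - 12(10) = 1638.
Demand choke price (qd = 0): p = 1758/12 = 146.5. Consumer surplus = ½ × (146.5 - 10) × 1638 = 111793.5.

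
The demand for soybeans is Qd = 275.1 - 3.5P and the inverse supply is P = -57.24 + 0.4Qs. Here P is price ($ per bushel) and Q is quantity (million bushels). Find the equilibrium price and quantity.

P* = 22, Q* = 198.1

Solving each curve for Q: Qs = 143.1 + 2.5P.
The market clears where 275.1 - 3.5P = 143.1 + 2.5P. Rearranging, 6P = 132, hence P* = 22.
Then Q* = 275.1 - 3.5(22) = 198.1.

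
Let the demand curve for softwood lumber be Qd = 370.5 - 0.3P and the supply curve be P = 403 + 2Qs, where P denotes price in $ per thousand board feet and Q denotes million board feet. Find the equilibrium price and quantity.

P* = 715, Q* = 156

In direct form, Qs = -201.5 + 0.5P.
At equilibrium Qd = Qs, so 370.5 - 0.3P = -201.5 + 0.5P; collecting terms, 572 = 0.8P and P* = 715.
Plugging P* into demand: Q* = 370.5 - 0.3(715) = 156.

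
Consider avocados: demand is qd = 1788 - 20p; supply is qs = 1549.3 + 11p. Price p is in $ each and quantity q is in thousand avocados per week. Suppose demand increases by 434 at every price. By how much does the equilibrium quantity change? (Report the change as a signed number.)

Δq = 154

The market clears where 1788 - 20p = 1549.3 + 11p. Rearranging, 31p = 238.7, hence p* = 7.7.
Plugging p* into demand: q* = 1788 - 20(7.7) = 1634.
After the shift, demand is qd = 2222 - 20p.
The new intersection has 672.7 = 31p, i.e. p = 21.7, q = 1788.
Δq = 1788 - 1634 = 154.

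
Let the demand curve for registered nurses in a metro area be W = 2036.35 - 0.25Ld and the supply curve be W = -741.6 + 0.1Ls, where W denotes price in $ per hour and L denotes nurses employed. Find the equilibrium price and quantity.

Rewriting in direct form: Ld = 8145.4 - 4W and Ls = 7416 + 10W.
At equilibrium Ld = Ls, so 8145.4 - 4W = 7416 + 10W; collecting terms, 729.4 = 14W and W* = 52.1.
Substitute back: L* = 8145.4 - 4(52.1) = 7937.

W* = 52.1, L* = 7937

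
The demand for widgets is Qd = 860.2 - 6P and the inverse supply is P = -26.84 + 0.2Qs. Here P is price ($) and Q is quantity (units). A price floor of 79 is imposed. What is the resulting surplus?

Solving each curve for Q: Qs = 134.2 + 5P.
With P fixed at 79, quantity demanded is 386.2 and quantity supplied is 529.2.
Surplus = Qs - Qd = 529.2 - 386.2 = 143.

Surplus = 143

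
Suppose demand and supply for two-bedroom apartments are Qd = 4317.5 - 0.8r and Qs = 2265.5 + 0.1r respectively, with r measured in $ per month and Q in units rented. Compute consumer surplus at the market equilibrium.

At equilibrium Qd = Qs, so 4317.5 - 0.8r = 2265.5 + 0.1r; collecting terms, 2052 = 0.9r and r* = 2280.
From the demand curve, Q* = 4317.5 - 0.8(2280) = 2493.5.
Demand choke price (Qd = 0): r = 4317.5/0.8 = 5396.875. Consumer surplus = ½ × (5396.875 - 2280) × 2493.5 = 3885963.90625.

Consumer surplus = 3885963.90625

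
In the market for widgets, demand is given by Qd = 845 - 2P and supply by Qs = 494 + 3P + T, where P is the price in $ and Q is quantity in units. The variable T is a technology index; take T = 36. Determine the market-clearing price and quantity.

With T = 36, supply is Qs = 530 + 3P.
Set Qd = Qs: 845 - 2P = 530 + 3P, so 315 = 5P and P* = 63.
Substitute back: Q* = 845 - 2(63) = 719.

P* = 63, Q* = 719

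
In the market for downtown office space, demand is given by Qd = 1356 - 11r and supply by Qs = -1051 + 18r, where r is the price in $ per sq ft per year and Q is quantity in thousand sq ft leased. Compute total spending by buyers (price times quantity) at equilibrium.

Total spending by buyers = 36769

Equating demand and supply, 1356 - 11r = -1051 + 18r gives 29r = 2407, so r* = 83.
Substitute back: Q* = 1356 - 11(83) = 443.
Total spending by buyers = r* × Q* = 83 × 443 = 36769.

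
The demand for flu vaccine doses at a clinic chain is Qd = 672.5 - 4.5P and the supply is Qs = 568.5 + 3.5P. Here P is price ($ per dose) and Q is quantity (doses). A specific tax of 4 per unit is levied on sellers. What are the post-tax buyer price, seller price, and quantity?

P_b = 14.75, P_s = 10.75, Q = 606.125

Sellers keep P_s = P_b - 4 per unit, so supply in terms of the buyer price is Qs = 554.5 + 3.5P_b.
Market clearing requires 672.5 - 4.5P_b = 554.5 + 3.5P_b; hence 118 = 8P_b and P_b = 14.75.
So P_s = 10.75 and the quantity traded is Q = 672.5 - 4.5(14.75) = 606.125.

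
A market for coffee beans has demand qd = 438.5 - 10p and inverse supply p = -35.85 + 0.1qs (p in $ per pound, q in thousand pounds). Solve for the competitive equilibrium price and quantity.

Rewriting in direct form: qs = 358.5 + 10p.
Set qd = qs: 438.5 - 10p = 358.5 + 10p, so 80 = 20p and p* = 4.
Plugging p* into demand: q* = 438.5 - 10(4) = 398.5.

p* = 4, q* = 398.5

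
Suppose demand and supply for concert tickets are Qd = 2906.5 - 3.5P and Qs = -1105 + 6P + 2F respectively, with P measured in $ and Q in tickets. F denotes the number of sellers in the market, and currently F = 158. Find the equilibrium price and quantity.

With F = 158, supply is Qs = -789 + 6P.
Equating demand and supply, 2906.5 - 3.5P = -789 + 6P gives 9.5P = 3695.5, so P* = 389.
From the demand curve, Q* = 2906.5 - 3.5(389) = 1545.

P* = 389, Q* = 1545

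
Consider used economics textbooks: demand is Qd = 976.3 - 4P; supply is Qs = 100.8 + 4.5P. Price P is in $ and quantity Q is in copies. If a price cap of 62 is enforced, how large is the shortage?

Evaluating both curves at the ceiling price 62 gives Qd = 728.3, Qs = 379.8.
Shortage = Qd - Qs = 728.3 - 379.8 = 348.5.

Shortage = 348.5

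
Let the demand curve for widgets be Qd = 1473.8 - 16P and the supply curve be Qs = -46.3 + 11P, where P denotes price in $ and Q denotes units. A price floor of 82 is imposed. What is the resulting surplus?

At P = 82: Qd = 161.8 and Qs = 855.7.
Surplus = Qs - Qd = 855.7 - 161.8 = 693.9.

Surplus = 693.9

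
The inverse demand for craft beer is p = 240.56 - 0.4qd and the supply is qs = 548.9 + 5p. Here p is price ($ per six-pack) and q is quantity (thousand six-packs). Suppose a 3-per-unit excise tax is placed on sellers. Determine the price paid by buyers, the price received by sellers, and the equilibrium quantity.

In direct form, qd = 601.4 - 2.5p.
The tax drives a wedge p_b - p_s = 3. Substituting p_s = p_b - 3 into supply: qs = 533.9 + 5p_b.
Equate demand and the shifted supply: 601.4 - 2.5p_b = 533.9 + 5p_b, giving 7.5p_b = 67.5, so p_b = 9.
So p_s = 6 and the quantity traded is q = 601.4 - 2.5(9) = 578.9.

p_b = 9, p_s = 6, q = 578.9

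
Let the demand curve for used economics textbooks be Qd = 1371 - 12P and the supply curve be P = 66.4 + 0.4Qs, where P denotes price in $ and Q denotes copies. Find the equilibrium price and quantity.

Rewriting in direct form: Qs = -166 + 2.5P.
Equating demand and supply, 1371 - 12P = -166 + 2.5P gives 14.5P = 1537, so P* = 106.
Then Q* = 1371 - 12(106) = 99.

P* = 106, Q* = 99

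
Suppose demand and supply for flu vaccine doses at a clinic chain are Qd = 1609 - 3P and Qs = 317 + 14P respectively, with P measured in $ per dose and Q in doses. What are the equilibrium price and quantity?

At equilibrium Qd = Qs, so 1609 - 3P = 317 + 14P; collecting terms, 1292 = 17P and P* = 76.
Substitute back: Q* = 1609 - 3(76) = 1381.

P* = 76, Q* = 1381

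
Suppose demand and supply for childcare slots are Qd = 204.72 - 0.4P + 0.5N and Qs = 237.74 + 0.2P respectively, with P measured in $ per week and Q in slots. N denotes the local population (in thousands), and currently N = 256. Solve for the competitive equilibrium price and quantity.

P* = 158.3, Q* = 269.4

With N = 256, demand is Qd = 332.72 - 0.4P.
Set Qd = Qs: 332.72 - 0.4P = 237.74 + 0.2P, so 94.98 = 0.6P and P* = 158.3.
Plugging P* into demand: Q* = 332.72 - 0.4(158.3) = 269.4.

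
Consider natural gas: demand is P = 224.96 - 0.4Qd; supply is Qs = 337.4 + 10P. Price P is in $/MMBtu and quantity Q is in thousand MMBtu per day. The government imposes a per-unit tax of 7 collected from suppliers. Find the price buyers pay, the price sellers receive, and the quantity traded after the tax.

P_b = 23.6, P_s = 16.6, Q = 503.4

Rewriting in direct form: Qd = 562.4 - 2.5P.
The tax drives a wedge P_b - P_s = 7. Substituting P_s = P_b - 7 into supply: Qs = 267.4 + 10P_b.
Set Qd = Qs: 562.4 - 2.5P_b = 267.4 + 10P_b, so 295 = 12.5P_b and P_b = 23.6.
So P_s = 16.6 and the quantity traded is Q = 562.4 - 2.5(23.6) = 503.4.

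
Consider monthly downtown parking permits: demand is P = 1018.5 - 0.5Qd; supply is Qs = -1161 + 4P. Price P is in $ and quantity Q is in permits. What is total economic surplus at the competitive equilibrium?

Total surplus = 353565.375

In direct form, Qd = 2037 - 2P.
Set Qd = Qs: 2037 - 2P = -1161 + 4P, so 3198 = 6P and P* = 533.
Substitute back: Q* = 2037 - 2(533) = 971.
Demand choke price = 1018.5; supply choke price = 290.25. CS = ½(1018.5 - 533)(971) = 235710.25; PS = ½(533 - 290.25)(971) = 117855.125. Total surplus = 353565.375.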